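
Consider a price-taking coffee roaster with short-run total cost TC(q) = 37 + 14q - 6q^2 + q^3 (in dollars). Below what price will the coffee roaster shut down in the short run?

$5 per unit

The shutdown price is the minimum of AVC. VC = 14q - 6q^2 + q^3, so AVC = 14 - 6q + q^2.
dAVC/dq = -6 + 2q = 0 gives q = 3. min AVC = 14 - 6·3 + 3^2 = 5.
So the shutdown price is $5.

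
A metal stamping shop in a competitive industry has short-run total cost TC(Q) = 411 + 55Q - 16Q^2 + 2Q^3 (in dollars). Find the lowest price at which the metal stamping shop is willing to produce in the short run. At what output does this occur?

The shutdown price is the minimum of AVC. VC = 55Q - 16Q^2 + 2Q^3, so AVC = 55 - 16Q + 2Q^2.
At the minimum of AVC, MC = AVC. MC = 55 - 32Q + 6Q^2; setting MC = AVC gives 4Q^2 - 16Q = 0, so Q = 4. min AVC = 23.
So the shutdown price is $23.

$23 per unit, at Q = 4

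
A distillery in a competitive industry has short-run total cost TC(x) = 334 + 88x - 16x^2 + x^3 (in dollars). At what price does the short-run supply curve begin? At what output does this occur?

The firm shuts down when price falls below the minimum of average variable cost. AVC = VC/x = 88 - 16x + x^2.
At the minimum of AVC, MC = AVC. MC = 88 - 32x + 3x^2; setting MC = AVC gives 2x^2 - 16x = 0, so x = 8. min AVC = 24.
For P < $24 the firm produces nothing.

$24 per unit, at x = 8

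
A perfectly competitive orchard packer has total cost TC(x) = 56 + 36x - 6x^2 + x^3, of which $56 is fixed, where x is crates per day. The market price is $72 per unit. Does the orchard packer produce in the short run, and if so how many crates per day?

Produce at x = 6

From TC, MC = TC'(x) = 36 - 12x + 3x^2 and AVC = VC/x = 36 - 6x + x^2.
AVC is minimized where dAVC/dx = -6 + 2x = 0, at x = 3; min AVC = 36 - 6·3 + 3^2 = $27.
Because $72 ≥ $27, revenue can cover variable cost; the firm operates.
P = MC gives -36 - 12x + 3x^2 = 0, with roots -2 and 6. Take the larger (rising MC): x* = 6.
Check: AVC at x = 6 is $36 ≤ P, so revenue covers variable cost.
Profit = P·x − TC = 72·6 − 272 = $160.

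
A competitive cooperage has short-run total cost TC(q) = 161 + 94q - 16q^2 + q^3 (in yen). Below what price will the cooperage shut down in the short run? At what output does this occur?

¥30 per unit, at q = 8

Short-run supply begins at min AVC. From VC = 94q - 16q^2 + q^3, AVC = 94 - 16q + q^2.
At the minimum of AVC, MC = AVC. MC = 94 - 32q + 3q^2; setting MC = AVC gives 2q^2 - 16q = 0, so q = 8. min AVC = 30.
For P < ¥30 the firm produces nothing.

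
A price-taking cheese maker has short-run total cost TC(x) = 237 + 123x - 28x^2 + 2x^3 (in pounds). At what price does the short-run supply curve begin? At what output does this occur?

The shutdown price is the minimum of AVC. VC = 123x - 28x^2 + 2x^3, so AVC = 123 - 28x + 2x^2.
dAVC/dx = -28 + 4x = 0 gives x = 7. min AVC = 123 - 28·7 + 2·7^2 = 25.
So the shutdown price is £25.

£25 per unit, at x = 7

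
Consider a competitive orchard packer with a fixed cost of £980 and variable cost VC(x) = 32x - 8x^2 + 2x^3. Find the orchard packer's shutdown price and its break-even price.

AVC = 32 - 8x + 2x^2; minimized at x = 2, giving min AVC = £24. That is the shutdown price.
ATC = 980/x + 32 - 8x + 2x^2. Setting dATC/dx = −980/x^2 − 8 + 4x = 0 gives x = 7 (since 4·7^3 − 8·7^2 = 980).
min ATC = 980/7 + 32 − 8·7 + 2·7^2 = £214. That is the break-even price.
For £24 ≤ P < £214 the firm produces at a loss; below £24 it shuts down.

Shutdown price = £24; break-even price = £214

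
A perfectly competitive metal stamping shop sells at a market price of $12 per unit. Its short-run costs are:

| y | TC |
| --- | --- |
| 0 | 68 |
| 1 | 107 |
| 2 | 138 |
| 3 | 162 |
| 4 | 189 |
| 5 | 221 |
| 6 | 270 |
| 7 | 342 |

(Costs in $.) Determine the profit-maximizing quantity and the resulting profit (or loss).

Compute π = P·y − TC at each output: y=0: -68; y=1: -95; y=2: -114; y=3: -126; y=4: -141; y=5: -161; y=6: -198; y=7: -258.
Profit is highest at y = 0. Equivalently, the lowest AVC in the table is 121/4 ≈ $30.25 at y = 4, and P = $12 falls below it — price never covers variable cost, so the firm shuts down and loses only its fixed cost.

y = 0 (shut down); profit = -$68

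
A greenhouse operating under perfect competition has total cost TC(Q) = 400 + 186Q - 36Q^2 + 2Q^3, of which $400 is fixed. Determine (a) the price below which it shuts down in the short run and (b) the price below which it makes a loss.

Shutdown price = min AVC. AVC = 186 - 36Q + 2Q^2, with vertex at Q = 9 and minimum $24.
ATC = 400/Q + 186 - 36Q + 2Q^2. Setting dATC/dQ = −400/Q^2 − 36 + 4Q = 0 gives Q = 10 (since 4·10^3 − 36·10^2 = 400).
min ATC = 400/10 + 186 − 36·10 + 2·10^2 = $66. That is the break-even price.
Between these two prices the firm operates at a loss; above $66 it earns a profit.

Shutdown price = $24; break-even price = $66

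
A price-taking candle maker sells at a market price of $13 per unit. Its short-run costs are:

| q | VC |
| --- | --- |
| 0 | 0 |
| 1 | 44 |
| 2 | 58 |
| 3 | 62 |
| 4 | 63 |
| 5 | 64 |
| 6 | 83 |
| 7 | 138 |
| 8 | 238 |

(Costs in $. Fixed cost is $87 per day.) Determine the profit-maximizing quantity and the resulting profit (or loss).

q = 5; profit = -$86

Tabulate TR − TC: q=0: -87; q=1: -118; q=2: -119; q=3: -110; q=4: -98; q=5: -86; q=6: -92; q=7: -134; q=8: -221.
Profit is maximized at q = 5. AVC there is 64/5 = $12.80 ≤ P, so producing beats shutting down (which would give -$87).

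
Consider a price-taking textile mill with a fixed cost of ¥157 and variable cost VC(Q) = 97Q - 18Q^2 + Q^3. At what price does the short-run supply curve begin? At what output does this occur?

¥16 per unit, at Q = 9

The firm shuts down when price falls below the minimum of average variable cost. AVC = VC/Q = 97 - 18Q + Q^2.
At the minimum of AVC, MC = AVC. MC = 97 - 36Q + 3Q^2; setting MC = AVC gives 2Q^2 - 18Q = 0, so Q = 9. min AVC = 16.
The firm shuts down for any P below ¥16.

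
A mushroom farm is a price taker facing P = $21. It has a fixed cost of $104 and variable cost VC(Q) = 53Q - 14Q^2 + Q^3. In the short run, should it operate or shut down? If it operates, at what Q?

Strip out fixed cost: VC = 53Q - 14Q^2 + Q^3. Then AVC = 53 - 14Q + Q^2 and MC = 53 - 28Q + 3Q^2.
The AVC parabola has its vertex at Q = 14/2 = 7, where AVC = 53 - 14·7 + 7^2 = $4.
Since P = $21 ≥ min AVC = $4, price covers variable cost and the firm should produce.
Set P = MC: 21 = 53 - 28Q + 3Q^2 → 32 - 28Q + 3Q^2 = 0. The roots are Q = 4/3 and Q = 8; the profit-maximizing output is on the rising part of MC, so Q* = 8.
Check: AVC at Q = 8 is $5 ≤ P, so revenue covers variable cost.
Profit = P·Q − TC = 21·8 − 144 = $24.

Produce at Q = 8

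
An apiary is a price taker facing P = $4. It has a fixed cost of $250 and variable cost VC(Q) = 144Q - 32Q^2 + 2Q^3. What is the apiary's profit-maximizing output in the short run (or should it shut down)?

Shut down

Strip out fixed cost: VC = 144Q - 32Q^2 + 2Q^3. Then AVC = 144 - 32Q + 2Q^2 and MC = 144 - 64Q + 6Q^2.
AVC is minimized where dAVC/dQ = -32 + 4Q = 0, at Q = 8; min AVC = 144 - 32·8 + 2·8^2 = $16.
With P < min AVC ($4 < $16), every unit sold adds to the loss.
Shutting down limits the loss to fixed cost, $250.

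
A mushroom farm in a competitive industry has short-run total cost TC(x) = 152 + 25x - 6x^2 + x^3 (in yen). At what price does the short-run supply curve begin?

The firm shuts down when price falls below the minimum of average variable cost. AVC = VC/x = 25 - 6x + x^2.
dAVC/dx = -6 + 2x = 0 gives x = 3. min AVC = 25 - 6·3 + 3^2 = 16.
The firm shuts down for any P below ¥16.

¥16 per unit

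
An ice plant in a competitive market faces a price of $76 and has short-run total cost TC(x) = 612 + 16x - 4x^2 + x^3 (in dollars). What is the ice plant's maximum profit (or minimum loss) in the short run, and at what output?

Profit = -$324 at x = 6

AVC = 16 - 4x + x^2; min AVC = $12 at x = 2. Since P = $76 ≥ min AVC, the firm produces.
With MC = 16 - 8x + 3x^2, P = MC on the upward-sloping part at x* = 6.
TR = 76·6 = 456. TC = 612 + 168 = 780. Profit = 456 − 780 = -$324.
Shutting down would mean losing the fixed cost of $612, so operating at a loss of $324 is better by $288.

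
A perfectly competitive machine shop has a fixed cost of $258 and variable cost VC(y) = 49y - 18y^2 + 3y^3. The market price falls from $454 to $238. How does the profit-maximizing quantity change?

MC = 49 - 36y + 9y^2; the shutdown threshold is min AVC = $22 (at y = 3).
With P = $454 above the shutdown price, P = MC gives y = 9.
At P = $238 ≥ min AVC, set P = MC: y = 7. The firm stays open but cuts output.

Output falls from 9 to 7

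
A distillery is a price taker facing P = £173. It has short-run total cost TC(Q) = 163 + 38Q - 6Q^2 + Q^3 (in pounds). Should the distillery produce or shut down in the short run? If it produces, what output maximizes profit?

Strip out fixed cost: VC = 38Q - 6Q^2 + Q^3. Then AVC = 38 - 6Q + Q^2 and MC = 38 - 12Q + 3Q^2.
AVC hits its minimum where MC = AVC, at Q = 3, giving min AVC = 38 - 6·3 + 3^2 = £29.
Because £173 ≥ £29, revenue can cover variable cost; the firm operates.
Solving P = MC: -135 - 12Q + 3Q^2 = 0 ⇒ Q = -5 or 9. On the upward-sloping branch, Q* = 9.
Check: AVC at Q = 9 is £65 ≤ P, so revenue covers variable cost.
Profit = P·Q − TC = 173·9 − 748 = £809.

Produce at Q = 9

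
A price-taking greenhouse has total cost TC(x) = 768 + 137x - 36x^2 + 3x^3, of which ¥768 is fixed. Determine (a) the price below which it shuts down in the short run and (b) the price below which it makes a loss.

Shutdown price = min AVC. AVC = 137 - 36x + 3x^2, with vertex at x = 6 and minimum ¥29.
ATC = 768/x + 137 - 36x + 3x^2. Setting dATC/dx = −768/x^2 − 36 + 6x = 0 gives x = 8 (since 6·8^3 − 36·8^2 = 768).
min ATC = 768/8 + 137 − 36·8 + 3·8^2 = ¥137. That is the break-even price.
Between these two prices the firm operates at a loss; above ¥137 it earns a profit.

Shutdown price = ¥29; break-even price = ¥137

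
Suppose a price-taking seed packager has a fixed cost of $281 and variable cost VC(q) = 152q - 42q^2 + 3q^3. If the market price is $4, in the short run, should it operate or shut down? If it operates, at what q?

Strip out fixed cost: VC = 152q - 42q^2 + 3q^3. Then AVC = 152 - 42q + 3q^2 and MC = 152 - 84q + 9q^2.
AVC is minimized where dAVC/dq = -42 + 6q = 0, at q = 7; min AVC = 152 - 42·7 + 3·7^2 = $5.
With P < min AVC ($4 < $5), every unit sold adds to the loss.
Best response: produce nothing and absorb the $281 fixed cost.

Shut down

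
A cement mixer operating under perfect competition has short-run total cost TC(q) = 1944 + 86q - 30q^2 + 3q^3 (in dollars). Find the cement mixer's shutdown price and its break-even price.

Shutdown price = $11; break-even price = $275

Shutdown price = min AVC. AVC = 86 - 30q + 3q^2, with vertex at q = 5 and minimum $11.
ATC = 1944/q + 86 - 30q + 3q^2. Setting dATC/dq = −1944/q^2 − 30 + 6q = 0 gives q = 9 (since 6·9^3 − 30·9^2 = 1944).
min ATC = 1944/9 + 86 − 30·9 + 3·9^2 = $275. That is the break-even price.
For $11 ≤ P < $275 the firm produces at a loss; below $11 it shuts down.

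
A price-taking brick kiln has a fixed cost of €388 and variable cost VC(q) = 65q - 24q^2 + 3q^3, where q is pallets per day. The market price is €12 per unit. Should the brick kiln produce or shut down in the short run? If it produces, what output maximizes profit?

Shut down

From TC, MC = TC'(q) = 65 - 48q + 9q^2 and AVC = VC/q = 65 - 24q + 3q^2.
AVC is minimized where dAVC/dq = -24 + 6q = 0, at q = 4; min AVC = 65 - 24·4 + 3·4^2 = €17.
P = €12 lies below min AVC = €17; no output level covers variable cost.
Best response: produce nothing and absorb the €388 fixed cost.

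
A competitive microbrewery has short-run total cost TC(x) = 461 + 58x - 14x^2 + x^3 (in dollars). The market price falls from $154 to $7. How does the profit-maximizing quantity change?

AVC = 58 - 14x + x^2, minimized at x = 7 where min AVC = $9. MC = 58 - 28x + 3x^2.
At P = $154 ≥ min AVC, set P = MC on the rising branch: x = 12.
At P = $7 < min AVC = $9, price no longer covers variable cost at any output, so the firm shuts down: x = 0.

Output falls from 12 to 0 (the firm shuts down)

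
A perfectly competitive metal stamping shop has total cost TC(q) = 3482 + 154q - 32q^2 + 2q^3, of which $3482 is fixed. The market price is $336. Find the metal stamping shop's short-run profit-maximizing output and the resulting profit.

Profit = -$102 at q = 13

AVC = 154 - 32q + 2q^2 has its minimum $26 at q = 8; price $336 clears that bar, so the firm operates.
MC = 154 - 64q + 6q^2. Setting P = MC and taking the root on the rising branch gives q* = 13.
TR = 336·13 = 4368. TC = 3482 + 988 = 4470. Profit = 4368 − 4470 = -$102.
Shutting down would mean losing the fixed cost of $3482, so operating at a loss of $102 is better by $3380.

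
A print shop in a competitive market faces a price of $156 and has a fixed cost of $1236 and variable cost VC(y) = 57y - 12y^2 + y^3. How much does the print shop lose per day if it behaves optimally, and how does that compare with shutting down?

Profit = -$26 at y = 11

AVC = 57 - 12y + y^2 has its minimum $21 at y = 6; price $156 clears that bar, so the firm operates.
MC = 57 - 24y + 3y^2. Setting P = MC and taking the root on the rising branch gives y* = 11.
TR = 156·11 = 1716. TC = 1236 + 506 = 1742. Profit = 1716 − 1742 = -$26.
That loss of $26 beats the $1236 the firm would lose by shutting down; producing recovers $1210 of fixed cost.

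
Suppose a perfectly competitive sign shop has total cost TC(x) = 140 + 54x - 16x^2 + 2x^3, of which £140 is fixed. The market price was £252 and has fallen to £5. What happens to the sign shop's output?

Output falls from 9 to 0 (the firm shuts down)

MC = 54 - 32x + 6x^2; the shutdown threshold is min AVC = £22 (at x = 4).
With P = £252 above the shutdown price, P = MC gives x = 9.
At P = £5 < min AVC = £22, price no longer covers variable cost at any output, so the firm shuts down: x = 0.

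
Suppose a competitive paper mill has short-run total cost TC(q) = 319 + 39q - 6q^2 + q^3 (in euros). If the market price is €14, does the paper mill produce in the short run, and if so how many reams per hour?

From TC, MC = TC'(q) = 39 - 12q + 3q^2 and AVC = VC/q = 39 - 6q + q^2.
AVC hits its minimum where MC = AVC, at q = 3, giving min AVC = 39 - 6·3 + 3^2 = €30.
With P < min AVC (€14 < €30), every unit sold adds to the loss.
Shutting down limits the loss to fixed cost, €319.

Shut down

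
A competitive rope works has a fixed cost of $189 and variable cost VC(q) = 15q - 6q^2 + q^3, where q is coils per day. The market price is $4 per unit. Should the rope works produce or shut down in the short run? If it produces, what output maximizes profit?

Shut down

Variable cost is VC = 15q - 6q^2 + q^3, so AVC = VC/q = 15 - 6q + q^2 and MC = dTC/dq = 15 - 12q + 3q^2.
AVC hits its minimum where MC = AVC, at q = 3, giving min AVC = 15 - 6·3 + 3^2 = $6.
Since P = $4 < min AVC = $6, price fails to cover variable cost at any output.
Shutting down limits the loss to fixed cost, $189.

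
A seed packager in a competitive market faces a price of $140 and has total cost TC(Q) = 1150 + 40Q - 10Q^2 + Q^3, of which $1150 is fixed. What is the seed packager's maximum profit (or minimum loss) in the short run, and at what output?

Profit = -$150 at Q = 10

AVC = 40 - 10Q + Q^2 has its minimum $15 at Q = 5; price $140 clears that bar, so the firm operates.
With MC = 40 - 20Q + 3Q^2, P = MC on the upward-sloping part at Q* = 10.
TR = 140·10 = 1400. TC = 1150 + 400 = 1550. Profit = 1400 − 1550 = -$150.
Shutting down would mean losing the fixed cost of $1150, so operating at a loss of $150 is better by $1000.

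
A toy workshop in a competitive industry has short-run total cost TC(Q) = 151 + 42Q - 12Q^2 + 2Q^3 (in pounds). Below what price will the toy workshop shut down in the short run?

£24 per unit

The firm shuts down when price falls below the minimum of average variable cost. AVC = VC/Q = 42 - 12Q + 2Q^2.
At the minimum of AVC, MC = AVC. MC = 42 - 24Q + 6Q^2; setting MC = AVC gives 4Q^2 - 12Q = 0, so Q = 3. min AVC = 24.
The firm shuts down for any P below £24.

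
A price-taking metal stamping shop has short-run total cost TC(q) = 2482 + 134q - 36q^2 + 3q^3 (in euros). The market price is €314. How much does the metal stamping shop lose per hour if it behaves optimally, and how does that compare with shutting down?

Profit = -€82 at q = 10

AVC = 134 - 36q + 3q^2; min AVC = €26 at q = 6. Since P = €314 ≥ min AVC, the firm produces.
With MC = 134 - 72q + 9q^2, P = MC on the upward-sloping part at q* = 10.
TR = 314·10 = 3140. TC = 2482 + 740 = 3222. Profit = 3140 − 3222 = -€82.
By producing, the firm covers all variable cost plus €2400 of fixed cost; shutting down would lose the full €2482.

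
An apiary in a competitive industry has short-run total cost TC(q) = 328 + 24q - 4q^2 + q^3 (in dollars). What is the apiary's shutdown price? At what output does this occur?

The shutdown price is the minimum of AVC. VC = 24q - 4q^2 + q^3, so AVC = 24 - 4q + q^2.
dAVC/dq = -4 + 2q = 0 gives q = 2. min AVC = 24 - 4·2 + 2^2 = 20.
For P < $20 the firm produces nothing.

$20 per unit, at q = 2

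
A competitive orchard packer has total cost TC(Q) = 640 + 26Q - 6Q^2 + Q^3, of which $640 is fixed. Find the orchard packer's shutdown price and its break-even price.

Shutdown price = min AVC. AVC = 26 - 6Q + Q^2, with vertex at Q = 3 and minimum $17.
ATC = 640/Q + 26 - 6Q + Q^2. Setting dATC/dQ = −640/Q^2 − 6 + 2Q = 0 gives Q = 8 (since 2·8^3 − 6·8^2 = 640).
min ATC = 640/8 + 26 − 6·8 + 8^2 = $122. That is the break-even price.
Between these two prices the firm operates at a loss; above $122 it earns a profit.

Shutdown price = $17; break-even price = $122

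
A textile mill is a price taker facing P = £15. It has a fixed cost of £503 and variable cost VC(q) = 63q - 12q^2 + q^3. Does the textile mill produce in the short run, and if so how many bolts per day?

Shut down

From TC, MC = TC'(q) = 63 - 24q + 3q^2 and AVC = VC/q = 63 - 12q + q^2.
The AVC parabola has its vertex at q = 12/2 = 6, where AVC = 63 - 12·6 + 6^2 = £27.
With P < min AVC (£15 < £27), every unit sold adds to the loss.
Shutting down limits the loss to fixed cost, £503.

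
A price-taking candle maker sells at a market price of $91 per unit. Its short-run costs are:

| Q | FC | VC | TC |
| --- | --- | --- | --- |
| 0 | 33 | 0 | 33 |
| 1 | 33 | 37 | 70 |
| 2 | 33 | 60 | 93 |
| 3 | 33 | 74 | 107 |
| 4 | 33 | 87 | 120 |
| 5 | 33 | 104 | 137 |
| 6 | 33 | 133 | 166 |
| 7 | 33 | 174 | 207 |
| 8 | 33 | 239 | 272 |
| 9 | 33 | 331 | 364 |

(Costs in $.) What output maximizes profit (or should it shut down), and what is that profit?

Compute π = P·Q − TC at each output: Q=0: -33; Q=1: 21; Q=2: 89; Q=3: 166; Q=4: 244; Q=5: 318; Q=6: 380; Q=7: 430; Q=8: 456; Q=9: 455.
Profit is maximized at Q = 8. AVC there is 239/8 = $29.88 ≤ P, so producing beats shutting down (which would give -$33).

Q = 8; profit = $456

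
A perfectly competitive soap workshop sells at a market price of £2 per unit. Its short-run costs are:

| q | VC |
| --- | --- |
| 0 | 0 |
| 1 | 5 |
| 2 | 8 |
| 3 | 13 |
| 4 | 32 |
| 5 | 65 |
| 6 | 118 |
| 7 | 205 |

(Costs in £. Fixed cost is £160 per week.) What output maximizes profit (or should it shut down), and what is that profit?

q = 0 (shut down); profit = -£160

Compute π = P·q − TC at each output: q=0: -160; q=1: -163; q=2: -164; q=3: -167; q=4: -184; q=5: -215; q=6: -266; q=7: -351.
Profit is highest at q = 0. Equivalently, the lowest AVC in the table is 8/2 ≈ £4 at q = 2, and P = £2 falls below it — price never covers variable cost, so the firm shuts down and loses only its fixed cost.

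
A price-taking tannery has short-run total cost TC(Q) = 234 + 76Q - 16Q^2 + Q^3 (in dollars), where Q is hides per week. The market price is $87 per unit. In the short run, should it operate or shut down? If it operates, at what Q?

Variable cost is VC = 76Q - 16Q^2 + Q^3, so AVC = VC/Q = 76 - 16Q + Q^2 and MC = dTC/dQ = 76 - 32Q + 3Q^2.
The AVC parabola has its vertex at Q = 16/2 = 8, where AVC = 76 - 16·8 + 8^2 = $12.
Because $87 ≥ $12, revenue can cover variable cost; the firm operates.
P = MC gives -11 - 32Q + 3Q^2 = 0, with roots -1/3 and 11. Take the larger (rising MC): Q* = 11.
Check: AVC at Q = 11 is $21 ≤ P, so revenue covers variable cost.
Profit = P·Q − TC = 87·11 − 465 = $492.

Produce at Q = 11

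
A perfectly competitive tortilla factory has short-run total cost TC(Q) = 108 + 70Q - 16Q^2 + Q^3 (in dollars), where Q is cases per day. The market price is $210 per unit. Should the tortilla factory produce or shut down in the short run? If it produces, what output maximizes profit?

Produce at Q = 14

From TC, MC = TC'(Q) = 70 - 32Q + 3Q^2 and AVC = VC/Q = 70 - 16Q + Q^2.
AVC hits its minimum where MC = AVC, at Q = 8, giving min AVC = 70 - 16·8 + 8^2 = $6.
Because $210 ≥ $6, revenue can cover variable cost; the firm operates.
P = MC gives -140 - 32Q + 3Q^2 = 0, with roots -10/3 and 14. Take the larger (rising MC): Q* = 14.
Check: AVC at Q = 14 is $42 ≤ P, so revenue covers variable cost.
Profit = P·Q − TC = 210·14 − 696 = $2244.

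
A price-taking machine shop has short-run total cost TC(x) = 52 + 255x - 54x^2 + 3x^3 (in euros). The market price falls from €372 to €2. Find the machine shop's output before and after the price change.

MC = 255 - 108x + 9x^2; the shutdown threshold is min AVC = €12 (at x = 9).
At P = €372 ≥ min AVC, set P = MC on the rising branch: x = 13.
At P = €2 < min AVC = €12, price no longer covers variable cost at any output, so the firm shuts down: x = 0.

Output falls from 13 to 0 (the firm shuts down)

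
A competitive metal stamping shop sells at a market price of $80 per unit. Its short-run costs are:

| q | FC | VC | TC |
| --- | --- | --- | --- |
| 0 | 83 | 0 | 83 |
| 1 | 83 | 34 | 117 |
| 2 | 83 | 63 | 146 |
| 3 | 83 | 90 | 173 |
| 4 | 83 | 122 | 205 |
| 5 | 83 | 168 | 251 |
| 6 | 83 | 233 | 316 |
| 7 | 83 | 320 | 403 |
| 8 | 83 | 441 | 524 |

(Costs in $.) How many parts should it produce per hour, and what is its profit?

Compute π = P·q − TC at each output: q=0: -83; q=1: -37; q=2: 14; q=3: 67; q=4: 115; q=5: 149; q=6: 164; q=7: 157; q=8: 116.
Profit is maximized at q = 6. AVC there is 233/6 = $38.83 ≤ P, so producing beats shutting down (which would give -$83).

q = 6; profit = $164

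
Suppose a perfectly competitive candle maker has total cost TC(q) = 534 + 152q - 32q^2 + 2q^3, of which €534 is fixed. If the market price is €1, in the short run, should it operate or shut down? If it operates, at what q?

Shut down

Variable cost is VC = 152q - 32q^2 + 2q^3, so AVC = VC/q = 152 - 32q + 2q^2 and MC = dTC/dq = 152 - 64q + 6q^2.
AVC is minimized where dAVC/dq = -32 + 4q = 0, at q = 8; min AVC = 152 - 32·8 + 2·8^2 = €24.
With P < min AVC (€1 < €24), every unit sold adds to the loss.
Shutting down limits the loss to fixed cost, €534.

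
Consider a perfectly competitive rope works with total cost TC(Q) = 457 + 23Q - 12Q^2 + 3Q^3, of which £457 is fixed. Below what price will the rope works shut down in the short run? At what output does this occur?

£11 per unit, at Q = 2

The firm shuts down when price falls below the minimum of average variable cost. AVC = VC/Q = 23 - 12Q + 3Q^2.
dAVC/dQ = -12 + 6Q = 0 gives Q = 2. min AVC = 23 - 12·2 + 3·2^2 = 11.
The firm shuts down for any P below £11.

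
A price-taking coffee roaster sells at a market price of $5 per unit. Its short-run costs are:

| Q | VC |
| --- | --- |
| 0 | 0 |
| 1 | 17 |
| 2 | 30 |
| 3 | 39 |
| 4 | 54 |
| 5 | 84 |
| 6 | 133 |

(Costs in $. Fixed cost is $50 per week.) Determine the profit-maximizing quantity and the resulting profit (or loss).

Profit at each row (π = 5Q − TC): Q=0: -50; Q=1: -62; Q=2: -70; Q=3: -74; Q=4: -84; Q=5: -109; Q=6: -153.
Profit is highest at Q = 0. Equivalently, the lowest AVC in the table is 39/3 ≈ $13 at Q = 3, and P = $5 falls below it — price never covers variable cost, so the firm shuts down and loses only its fixed cost.

Q = 0 (shut down); profit = -$50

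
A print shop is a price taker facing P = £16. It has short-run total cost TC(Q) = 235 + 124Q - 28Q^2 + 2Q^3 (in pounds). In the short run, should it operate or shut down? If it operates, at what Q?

From TC, MC = TC'(Q) = 124 - 56Q + 6Q^2 and AVC = VC/Q = 124 - 28Q + 2Q^2.
AVC hits its minimum where MC = AVC, at Q = 7, giving min AVC = 124 - 28·7 + 2·7^2 = £26.
With P < min AVC (£16 < £26), every unit sold adds to the loss.
Best response: produce nothing and absorb the £235 fixed cost.

Shut down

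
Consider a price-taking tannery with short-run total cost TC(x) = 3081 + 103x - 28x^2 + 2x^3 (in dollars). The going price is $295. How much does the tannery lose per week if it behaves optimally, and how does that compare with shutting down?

Profit = -$201 at x = 12

AVC = 103 - 28x + 2x^2; min AVC = $5 at x = 7. Since P = $295 ≥ min AVC, the firm produces.
MC = 103 - 56x + 6x^2. Setting P = MC and taking the root on the rising branch gives x* = 12.
TR = 295·12 = 3540. TC = 3081 + 660 = 3741. Profit = 3540 − 3741 = -$201.
By producing, the firm covers all variable cost plus $2880 of fixed cost; shutting down would lose the full $3081.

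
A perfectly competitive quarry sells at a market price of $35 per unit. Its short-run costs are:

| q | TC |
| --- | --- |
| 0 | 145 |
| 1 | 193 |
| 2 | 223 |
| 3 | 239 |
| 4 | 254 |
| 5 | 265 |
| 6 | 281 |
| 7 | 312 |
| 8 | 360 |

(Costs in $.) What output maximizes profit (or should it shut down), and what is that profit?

Profit at each row (π = 35q − TC): q=0: -145; q=1: -158; q=2: -153; q=3: -134; q=4: -114; q=5: -90; q=6: -71; q=7: -67; q=8: -80.
Profit is maximized at q = 7. AVC there is 167/7 = $23.86 ≤ P, so producing beats shutting down (which would give -$145).

q = 7; profit = -$67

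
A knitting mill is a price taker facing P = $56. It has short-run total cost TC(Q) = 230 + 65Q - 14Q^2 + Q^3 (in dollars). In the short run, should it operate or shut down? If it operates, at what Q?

Produce at Q = 9

From TC, MC = TC'(Q) = 65 - 28Q + 3Q^2 and AVC = VC/Q = 65 - 14Q + Q^2.
The AVC parabola has its vertex at Q = 14/2 = 7, where AVC = 65 - 14·7 + 7^2 = $16.
Because $56 ≥ $16, revenue can cover variable cost; the firm operates.
Set P = MC: 56 = 65 - 28Q + 3Q^2 → 9 - 28Q + 3Q^2 = 0. The roots are Q = 1/3 and Q = 9; the profit-maximizing output is on the rising part of MC, so Q* = 9.
Check: AVC at Q = 9 is $20 ≤ P, so revenue covers variable cost.
Profit = P·Q − TC = 56·9 − 410 = $94.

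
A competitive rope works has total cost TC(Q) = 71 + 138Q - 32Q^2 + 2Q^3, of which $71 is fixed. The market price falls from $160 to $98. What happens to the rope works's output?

Output falls from 11 to 10

AVC = 138 - 32Q + 2Q^2, minimized at Q = 8 where min AVC = $10. MC = 138 - 64Q + 6Q^2.
At P = $160 ≥ min AVC, set P = MC on the rising branch: Q = 11.
At P = $98 ≥ min AVC, set P = MC: Q = 10. The firm stays open but cuts output.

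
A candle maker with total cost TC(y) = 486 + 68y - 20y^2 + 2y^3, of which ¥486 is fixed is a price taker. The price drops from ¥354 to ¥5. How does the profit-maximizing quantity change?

Output falls from 11 to 0 (the firm shuts down)

AVC = 68 - 20y + 2y^2, minimized at y = 5 where min AVC = ¥18. MC = 68 - 40y + 6y^2.
With P = ¥354 above the shutdown price, P = MC gives y = 11.
At P = ¥5 < min AVC = ¥18, price no longer covers variable cost at any output, so the firm shuts down: y = 0.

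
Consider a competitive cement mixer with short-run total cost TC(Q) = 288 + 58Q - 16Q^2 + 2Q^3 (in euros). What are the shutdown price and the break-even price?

AVC = 58 - 16Q + 2Q^2; minimized at Q = 4, giving min AVC = €26. That is the shutdown price.
ATC = 288/Q + 58 - 16Q + 2Q^2. Setting dATC/dQ = −288/Q^2 − 16 + 4Q = 0 gives Q = 6 (since 4·6^3 − 16·6^2 = 288).
min ATC = 288/6 + 58 − 16·6 + 2·6^2 = €82. That is the break-even price.
Between these two prices the firm operates at a loss; above €82 it earns a profit.

Shutdown price = €26; break-even price = €82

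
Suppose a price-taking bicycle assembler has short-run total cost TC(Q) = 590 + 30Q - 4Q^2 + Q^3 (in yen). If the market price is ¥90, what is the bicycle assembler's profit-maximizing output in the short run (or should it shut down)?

Produce at Q = 6

From TC, MC = TC'(Q) = 30 - 8Q + 3Q^2 and AVC = VC/Q = 30 - 4Q + Q^2.
AVC is minimized where dAVC/dQ = -4 + 2Q = 0, at Q = 2; min AVC = 30 - 4·2 + 2^2 = ¥26.
Because ¥90 ≥ ¥26, revenue can cover variable cost; the firm operates.
P = MC gives -60 - 8Q + 3Q^2 = 0, with roots -10/3 and 6. Take the larger (rising MC): Q* = 6.
Check: AVC at Q = 6 is ¥42 ≤ P, so revenue covers variable cost.
Profit = P·Q − TC = 90·6 − 842 = -¥302, a loss, but smaller than the ¥590 fixed cost the firm would lose by shutting down.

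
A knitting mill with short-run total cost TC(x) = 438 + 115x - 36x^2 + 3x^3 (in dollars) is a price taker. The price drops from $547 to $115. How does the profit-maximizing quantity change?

Output falls from 12 to 8

AVC = 115 - 36x + 3x^2, minimized at x = 6 where min AVC = $7. MC = 115 - 72x + 9x^2.
With P = $547 above the shutdown price, P = MC gives x = 12.
At P = $115 ≥ min AVC, set P = MC: x = 8. The firm stays open but cuts output.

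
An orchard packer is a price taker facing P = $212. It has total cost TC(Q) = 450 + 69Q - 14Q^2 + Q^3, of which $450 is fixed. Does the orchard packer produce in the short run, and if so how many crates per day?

Strip out fixed cost: VC = 69Q - 14Q^2 + Q^3. Then AVC = 69 - 14Q + Q^2 and MC = 69 - 28Q + 3Q^2.
AVC is minimized where dAVC/dQ = -14 + 2Q = 0, at Q = 7; min AVC = 69 - 14·7 + 7^2 = $20.
Since P = $212 ≥ min AVC = $20, price covers variable cost and the firm should produce.
P = MC gives -143 - 28Q + 3Q^2 = 0, with roots -11/3 and 13. Take the larger (rising MC): Q* = 13.
Check: AVC at Q = 13 is $56 ≤ P, so revenue covers variable cost.
Profit = P·Q − TC = 212·13 − 1178 = $1578.

Produce at Q = 13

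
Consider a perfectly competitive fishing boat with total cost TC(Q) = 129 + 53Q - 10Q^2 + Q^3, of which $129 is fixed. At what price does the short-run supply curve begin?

$28 per unit

The firm shuts down when price falls below the minimum of average variable cost. AVC = VC/Q = 53 - 10Q + Q^2.
At the minimum of AVC, MC = AVC. MC = 53 - 20Q + 3Q^2; setting MC = AVC gives 2Q^2 - 10Q = 0, so Q = 5. min AVC = 28.
So the shutdown price is $28.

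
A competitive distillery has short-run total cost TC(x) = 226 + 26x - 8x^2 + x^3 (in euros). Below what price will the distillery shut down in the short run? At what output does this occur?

The shutdown price is the minimum of AVC. VC = 26x - 8x^2 + x^3, so AVC = 26 - 8x + x^2.
At the minimum of AVC, MC = AVC. MC = 26 - 16x + 3x^2; setting MC = AVC gives 2x^2 - 8x = 0, so x = 4. min AVC = 10.
So the shutdown price is €10.

€10 per unit, at x = 4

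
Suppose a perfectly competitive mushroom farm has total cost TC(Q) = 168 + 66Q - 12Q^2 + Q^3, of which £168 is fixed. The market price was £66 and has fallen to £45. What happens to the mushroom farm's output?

Output falls from 8 to 7

AVC = 66 - 12Q + Q^2, minimized at Q = 6 where min AVC = £30. MC = 66 - 24Q + 3Q^2.
With P = £66 above the shutdown price, P = MC gives Q = 8.
At P = £45 ≥ min AVC, set P = MC: Q = 7. The firm stays open but cuts output.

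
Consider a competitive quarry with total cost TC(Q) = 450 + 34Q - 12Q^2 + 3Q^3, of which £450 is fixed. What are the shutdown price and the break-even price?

Shutdown price = £22; break-even price = £139

AVC = 34 - 12Q + 3Q^2; minimized at Q = 2, giving min AVC = £22. That is the shutdown price.
ATC = 450/Q + 34 - 12Q + 3Q^2. Setting dATC/dQ = −450/Q^2 − 12 + 6Q = 0 gives Q = 5 (since 6·5^3 − 12·5^2 = 450).
min ATC = 450/5 + 34 − 12·5 + 3·5^2 = £139. That is the break-even price.
Between these two prices the firm operates at a loss; above £139 it earns a profit.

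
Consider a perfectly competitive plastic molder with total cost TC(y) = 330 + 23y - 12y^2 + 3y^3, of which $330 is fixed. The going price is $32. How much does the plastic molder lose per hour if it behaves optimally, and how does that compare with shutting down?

Profit = -$276 at y = 3

AVC = 23 - 12y + 3y^2; min AVC = $11 at y = 2. Since P = $32 ≥ min AVC, the firm produces.
MC = 23 - 24y + 9y^2. Setting P = MC and taking the root on the rising branch gives y* = 3.
TR = 32·3 = 96. TC = 330 + 42 = 372. Profit = 96 − 372 = -$276.
Shutting down would mean losing the fixed cost of $330, so operating at a loss of $276 is better by $54.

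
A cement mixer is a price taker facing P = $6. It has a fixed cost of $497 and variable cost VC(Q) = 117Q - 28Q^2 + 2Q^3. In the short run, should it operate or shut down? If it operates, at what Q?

From TC, MC = TC'(Q) = 117 - 56Q + 6Q^2 and AVC = VC/Q = 117 - 28Q + 2Q^2.
The AVC parabola has its vertex at Q = 28/4 = 7, where AVC = 117 - 28·7 + 2·7^2 = $19.
Since P = $6 < min AVC = $19, price fails to cover variable cost at any output.
Best response: produce nothing and absorb the $497 fixed cost.

Shut down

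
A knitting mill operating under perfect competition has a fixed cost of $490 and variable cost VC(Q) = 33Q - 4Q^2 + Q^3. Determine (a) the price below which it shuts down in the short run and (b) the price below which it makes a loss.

AVC = 33 - 4Q + Q^2; minimized at Q = 2, giving min AVC = $29. That is the shutdown price.
ATC = 490/Q + 33 - 4Q + Q^2. Setting dATC/dQ = −490/Q^2 − 4 + 2Q = 0 gives Q = 7 (since 2·7^3 − 4·7^2 = 490).
min ATC = 490/7 + 33 − 4·7 + 7^2 = $124. That is the break-even price.
Between these two prices the firm operates at a loss; above $124 it earns a profit.

Shutdown price = $29; break-even price = $124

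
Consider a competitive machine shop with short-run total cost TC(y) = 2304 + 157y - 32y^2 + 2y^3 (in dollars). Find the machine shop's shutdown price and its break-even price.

Shutdown price = $29; break-even price = $253

AVC = 157 - 32y + 2y^2; minimized at y = 8, giving min AVC = $29. That is the shutdown price.
ATC = 2304/y + 157 - 32y + 2y^2. Setting dATC/dy = −2304/y^2 − 32 + 4y = 0 gives y = 12 (since 4·12^3 − 32·12^2 = 2304).
min ATC = 2304/12 + 157 − 32·12 + 2·12^2 = $253. That is the break-even price.
For $29 ≤ P < $253 the firm produces at a loss; below $29 it shuts down.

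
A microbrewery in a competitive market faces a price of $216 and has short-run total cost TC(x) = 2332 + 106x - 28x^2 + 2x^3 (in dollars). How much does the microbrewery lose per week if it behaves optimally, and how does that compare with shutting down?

AVC = 106 - 28x + 2x^2; min AVC = $8 at x = 7. Since P = $216 ≥ min AVC, the firm produces.
MC = 106 - 56x + 6x^2. Setting P = MC and taking the root on the rising branch gives x* = 11.
TR = 216·11 = 2376. TC = 2332 + 440 = 2772. Profit = 2376 − 2772 = -$396.
Shutting down would mean losing the fixed cost of $2332, so operating at a loss of $396 is better by $1936.

Profit = -$396 at x = 11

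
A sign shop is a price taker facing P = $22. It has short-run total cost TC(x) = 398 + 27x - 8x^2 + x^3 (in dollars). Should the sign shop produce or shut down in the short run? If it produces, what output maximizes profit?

Produce at x = 5

Variable cost is VC = 27x - 8x^2 + x^3, so AVC = VC/x = 27 - 8x + x^2 and MC = dTC/dx = 27 - 16x + 3x^2.
AVC hits its minimum where MC = AVC, at x = 4, giving min AVC = 27 - 8·4 + 4^2 = $11.
P = $22 exceeds min AVC = $11, so the firm stays open.
Solving P = MC: 5 - 16x + 3x^2 = 0 ⇒ x = 1/3 or 5. On the upward-sloping branch, x* = 5.
Check: AVC at x = 5 is $12 ≤ P, so revenue covers variable cost.
Profit = P·x − TC = 22·5 − 458 = -$348, a loss, but smaller than the $398 fixed cost the firm would lose by shutting down.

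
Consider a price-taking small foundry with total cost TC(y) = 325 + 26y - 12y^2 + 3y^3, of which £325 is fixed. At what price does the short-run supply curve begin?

The shutdown price is the minimum of AVC. VC = 26y - 12y^2 + 3y^3, so AVC = 26 - 12y + 3y^2.
dAVC/dy = -12 + 6y = 0 gives y = 2. min AVC = 26 - 12·2 + 3·2^2 = 14.
For P < £14 the firm produces nothing.

£14 per unit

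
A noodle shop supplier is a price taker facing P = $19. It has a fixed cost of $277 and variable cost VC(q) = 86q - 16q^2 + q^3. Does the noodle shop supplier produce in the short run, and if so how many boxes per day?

From TC, MC = TC'(q) = 86 - 32q + 3q^2 and AVC = VC/q = 86 - 16q + q^2.
AVC is minimized where dAVC/dq = -16 + 2q = 0, at q = 8; min AVC = 86 - 16·8 + 8^2 = $22.
Since P = $19 < min AVC = $22, price fails to cover variable cost at any output.
Shutting down limits the loss to fixed cost, $277.

Shut down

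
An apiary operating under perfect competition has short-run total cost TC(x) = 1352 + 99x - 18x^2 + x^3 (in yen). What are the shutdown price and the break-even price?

Shutdown price = ¥18; break-even price = ¥138

AVC = 99 - 18x + x^2; minimized at x = 9, giving min AVC = ¥18. That is the shutdown price.
ATC = 1352/x + 99 - 18x + x^2. Setting dATC/dx = −1352/x^2 − 18 + 2x = 0 gives x = 13 (since 2·13^3 − 18·13^2 = 1352).
min ATC = 1352/13 + 99 − 18·13 + 13^2 = ¥138. That is the break-even price.
Between these two prices the firm operates at a loss; above ¥138 it earns a profit.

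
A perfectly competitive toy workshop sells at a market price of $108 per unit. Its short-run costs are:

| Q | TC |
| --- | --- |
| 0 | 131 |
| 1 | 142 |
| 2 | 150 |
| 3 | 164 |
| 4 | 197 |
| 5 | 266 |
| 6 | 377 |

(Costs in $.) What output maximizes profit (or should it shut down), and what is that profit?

Q = 5; profit = $274

Profit at each row (π = 108Q − TC): Q=0: -131; Q=1: -34; Q=2: 66; Q=3: 160; Q=4: 235; Q=5: 274; Q=6: 271.
Profit is maximized at Q = 5. AVC there is 135/5 = $27 ≤ P, so producing beats shutting down (which would give -$131).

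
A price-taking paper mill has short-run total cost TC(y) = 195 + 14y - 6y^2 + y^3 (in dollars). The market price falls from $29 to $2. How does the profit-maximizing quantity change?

Output falls from 5 to 0 (the firm shuts down)

MC = 14 - 12y + 3y^2; the shutdown threshold is min AVC = $5 (at y = 3).
With P = $29 above the shutdown price, P = MC gives y = 5.
At P = $2 < min AVC = $5, price no longer covers variable cost at any output, so the firm shuts down: y = 0.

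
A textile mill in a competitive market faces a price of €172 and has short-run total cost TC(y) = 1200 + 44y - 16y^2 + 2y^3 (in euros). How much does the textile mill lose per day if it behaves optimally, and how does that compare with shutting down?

Profit = -€176 at y = 8

AVC = 44 - 16y + 2y^2 has its minimum €12 at y = 4; price €172 clears that bar, so the firm operates.
MC = 44 - 32y + 6y^2. Setting P = MC and taking the root on the rising branch gives y* = 8.
TR = 172·8 = 1376. TC = 1200 + 352 = 1552. Profit = 1376 − 1552 = -€176.
Shutting down would mean losing the fixed cost of €1200, so operating at a loss of €176 is better by €1024.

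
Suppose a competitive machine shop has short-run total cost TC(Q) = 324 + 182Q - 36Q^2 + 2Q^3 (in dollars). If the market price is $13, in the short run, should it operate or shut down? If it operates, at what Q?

Shut down

Strip out fixed cost: VC = 182Q - 36Q^2 + 2Q^3. Then AVC = 182 - 36Q + 2Q^2 and MC = 182 - 72Q + 6Q^2.
The AVC parabola has its vertex at Q = 36/4 = 9, where AVC = 182 - 36·9 + 2·9^2 = $20.
P = $13 lies below min AVC = $20; no output level covers variable cost.
The firm minimizes its loss by shutting down and losing only its fixed cost of $324.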